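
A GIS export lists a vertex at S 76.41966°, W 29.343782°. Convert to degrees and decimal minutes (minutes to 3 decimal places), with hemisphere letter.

φ: 76° + 0.419660 × 60 = 76° 25.17960′
Lon: fractional part 0.343782 → 20.62692 minutes

76° 25.180′ S, 29° 20.627′ W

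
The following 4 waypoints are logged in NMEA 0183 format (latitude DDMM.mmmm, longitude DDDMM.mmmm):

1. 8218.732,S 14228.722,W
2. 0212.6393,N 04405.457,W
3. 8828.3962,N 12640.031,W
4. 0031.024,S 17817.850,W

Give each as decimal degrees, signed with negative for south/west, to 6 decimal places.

Point 1:
  Lat: split at 2 digits → 82° and 18.732′; 82 + 18.732/60 = 82.3122000
  S → negative
  Longitude: degrees = first 3 digits = 142, minutes = 28.722; 142 + 28.722/60 = 142.4787000
  hemisphere W, so the sign is −
Point 2:
  Lat: split at 2 digits → 02° and 12.6393′; 2 + 12.6393/60 = 2.2106550
  N → positive
  λ: split at 3 digits → 044° and 5.457′; 44 + 5.457/60 = 44.0909500
  hemisphere W, so the sign is −
Point 3:
  Lat: degrees = first 2 digits = 88, minutes = 28.3962; 88 + 28.3962/60 = 88.4732700
  N ⇒ keep positive
  Lon: degrees = first 3 digits = 126, minutes = 40.031; 126 + 40.031/60 = 126.6671833
  hemisphere W, so the sign is −
Point 4:
  φ: degrees = first 2 digits = 0, minutes = 31.024; 0 + 31.024/60 = 0.5170667
  S ⇒ negate
  Lon: split at 3 digits → 178° and 17.85′; 178 + 17.85/60 = 178.2975000
  hemisphere W, so the sign is −

1. -82.312200, -142.478700
2. 2.210655, -44.090950
3. 88.473270, -126.667183
4. -0.517067, -178.297500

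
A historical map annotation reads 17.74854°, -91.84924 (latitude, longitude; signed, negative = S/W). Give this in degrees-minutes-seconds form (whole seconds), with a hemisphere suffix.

17°44′55″ N, 91°50′57″ W

φ: 0.748540 × 60 = 44.91240′ → 44′, remainder × 60 = 54.74″
Longitude is negative → W; |value| = 91.849240
Longitude: whole degrees 91; 50.95440′ → 50′ and 57.26″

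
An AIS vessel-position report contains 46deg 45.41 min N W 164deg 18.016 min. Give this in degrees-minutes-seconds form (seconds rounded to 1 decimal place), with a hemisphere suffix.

Latitude: 45.41000′ → 45′ and 0.41000 × 60 = 24.600″
λ: fractional minutes 0.01600 × 60 = 0.960″

46°45′24.6″ N, 164°18′1.0″ W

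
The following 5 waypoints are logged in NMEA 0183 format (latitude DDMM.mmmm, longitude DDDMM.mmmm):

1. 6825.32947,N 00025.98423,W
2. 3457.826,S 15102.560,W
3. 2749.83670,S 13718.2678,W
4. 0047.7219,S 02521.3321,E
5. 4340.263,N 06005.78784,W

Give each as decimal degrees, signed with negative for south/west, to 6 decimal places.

Point 1:
  Lat: degrees = first 2 digits = 68, minutes = 25.32947; 68 + 25.32947/60 = 68.4221578
  N → positive
  Lon: degrees = first 3 digits = 0, minutes = 25.98423; 0 + 25.98423/60 = 0.4330705
  hemisphere W, so the sign is −
Point 2:
  φ: split at 2 digits → 34° and 57.826′; 34 + 57.826/60 = 34.9637667
  S ⇒ negate
  λ: degrees = first 3 digits = 151, minutes = 2.56; 151 + 2.56/60 = 151.0426667
  hemisphere W, so the sign is −
Point 3:
  Latitude: split at 2 digits → 27° and 49.8367′; 27 + 49.8367/60 = 27.8306117
  S → negative
  λ: degrees = first 3 digits = 137, minutes = 18.2678; 137 + 18.2678/60 = 137.3044633
  W ⇒ negate
Point 4:
  Latitude: split at 2 digits → 00° and 47.7219′; 0 + 47.7219/60 = 0.7953650
  hemisphere S, so the sign is −
  λ: degrees = first 3 digits = 25, minutes = 21.3321; 25 + 21.3321/60 = 25.3555350
  E → positive
Point 5:
  Lat: degrees = first 2 digits = 43, minutes = 40.263; 43 + 40.263/60 = 43.6710500
  N → positive
  λ: split at 3 digits → 060° and 5.78784′; 60 + 5.78784/60 = 60.0964640
  W ⇒ negate

1. 68.422158, -0.433071
2. -34.963767, -151.042667
3. -27.830612, -137.304463
4. -0.795365, 25.355535
5. 43.671050, -60.096464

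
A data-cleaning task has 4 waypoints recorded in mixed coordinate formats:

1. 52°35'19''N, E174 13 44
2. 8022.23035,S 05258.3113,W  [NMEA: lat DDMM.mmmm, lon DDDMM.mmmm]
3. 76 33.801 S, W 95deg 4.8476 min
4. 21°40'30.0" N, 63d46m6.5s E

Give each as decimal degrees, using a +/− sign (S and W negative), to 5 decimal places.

1. 52.58861, 174.22889
2. -80.37051, -52.97186
3. -76.56335, -95.08079
4. 21.67500, 63.76847

Point 1:
  φ: 52° + 35/60 + 19/3600 = 52 + 0.583333 + 0.005278 = 52.588611
  N → positive
  λ: 13′ + 44″ = 13.73333′; 174 + 13.73333/60 = 174.228889
  E → positive
Point 2:
  Latitude: split at 2 digits → 80° and 22.23035′; 80 + 22.23035/60 = 80.370506
  hemisphere S, so the sign is −
  Lon: degrees = first 3 digits = 52, minutes = 58.3113; 52 + 58.3113/60 = 52.971855
  W ⇒ negate
Point 3:
  Lat: 33.801′ = 0.563350°; total 76.563350
  S → negative
  λ: 95 + 4.8476/60 = 95.080793
  W → negative
Point 4:
  φ: 40′ + 30″ = 40.50000′; 21 + 40.50000/60 = 21.675000
  N → positive
  λ: 63° + 46/60 + 6.5/3600 = 63 + 0.766667 + 0.001806 = 63.768472
  E → positive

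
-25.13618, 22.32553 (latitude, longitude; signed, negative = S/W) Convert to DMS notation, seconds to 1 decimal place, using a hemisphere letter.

25°08′10.2″ S, 22°19′31.9″ E

Latitude is negative → S; |value| = 25.136180
φ: 0.136180 × 60 = 8.17080′ → 8′, remainder × 60 = 10.248″
Longitude: 0.325530° → 19.53180′; 0.53180 × 60 = 31.908″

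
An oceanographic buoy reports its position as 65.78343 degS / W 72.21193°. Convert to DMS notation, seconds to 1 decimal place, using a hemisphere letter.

65°47′0.3″ S, 72°12′42.9″ W

φ: 0.783430° → 47.00580′; 0.00580 × 60 = 0.348″
Longitude: 0.211930° → 12.71580′; 0.71580 × 60 = 42.948″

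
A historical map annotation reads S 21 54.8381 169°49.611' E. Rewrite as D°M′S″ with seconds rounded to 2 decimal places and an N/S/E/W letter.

21°54′50.29″ S, 169°49′36.66″ E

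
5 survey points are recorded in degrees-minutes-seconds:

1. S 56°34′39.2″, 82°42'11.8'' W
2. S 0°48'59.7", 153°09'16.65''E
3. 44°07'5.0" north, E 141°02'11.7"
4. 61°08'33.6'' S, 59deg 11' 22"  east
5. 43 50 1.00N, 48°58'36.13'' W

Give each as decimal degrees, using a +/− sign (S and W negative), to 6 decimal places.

1. -56.577556, -82.703278
2. -0.816583, 153.154625
3. 44.118056, 141.036583
4. -61.142667, 59.189444
5. 43.833611, -48.976703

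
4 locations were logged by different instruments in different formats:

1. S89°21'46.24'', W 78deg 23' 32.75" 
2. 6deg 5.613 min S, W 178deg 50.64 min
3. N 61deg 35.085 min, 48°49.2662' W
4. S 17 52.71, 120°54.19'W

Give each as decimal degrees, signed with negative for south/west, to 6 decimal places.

1. -89.362844, -78.392431
2. -6.093550, -178.844000
3. 61.584750, -48.821103
4. -17.878500, -120.903167

Point 1:
  Lat: 89 + 21/60 + 46.24/3600 = 89.3628444
  hemisphere S, so the sign is −
  Longitude: 78 + 23/60 + 32.75/3600 = 78.3924306
  W → negative
Point 2:
  Lat: 5.613′ = 0.093550°; total 6.0935500
  S → negative
  Lon: 50.64′ = 0.844000°; total 178.8440000
  W ⇒ negate
Point 3:
  Latitude: 35.085′ = 0.584750°; total 61.5847500
  N ⇒ keep positive
  λ: 48 + 49.2662/60 = 48.8211033
  hemisphere W, so the sign is −
Point 4:
  Latitude: 52.71′ = 0.878500°; total 17.8785000
  S ⇒ negate
  λ: 120 + 54.19/60 = 120.9031667
  W → negative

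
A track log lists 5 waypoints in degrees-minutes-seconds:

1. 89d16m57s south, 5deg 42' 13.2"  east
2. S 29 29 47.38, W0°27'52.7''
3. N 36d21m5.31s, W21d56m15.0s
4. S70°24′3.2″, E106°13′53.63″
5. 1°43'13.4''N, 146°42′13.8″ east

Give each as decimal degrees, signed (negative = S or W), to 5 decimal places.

Point 1:
  φ: 16′ + 57″ = 16.95000′; 89 + 16.95000/60 = 89.282500
  hemisphere S, so the sign is −
  Lon: 5° + 42/60 + 13.2/3600 = 5 + 0.700000 + 0.003667 = 5.703667
  E ⇒ keep positive
Point 2:
  φ: 29 + 29/60 + 47.38/3600 = 29.496494
  S → negative
  λ: 0 + 27/60 + 52.7/3600 = 0.464639
  hemisphere W, so the sign is −
Point 3:
  Latitude: 21′ + 5.31″ = 21.08850′; 36 + 21.08850/60 = 36.351475
  N → positive
  Longitude: 21 + 56/60 + 15/3600 = 21.937500
  W ⇒ negate
Point 4:
  Lat: 24′ + 3.2″ = 24.05333′; 70 + 24.05333/60 = 70.400889
  hemisphere S, so the sign is −
  Lon: 106 + 13/60 + 53.63/3600 = 106.231564
  E → positive
Point 5:
  φ: 43′ + 13.4″ = 43.22333′; 1 + 43.22333/60 = 1.720389
  N → positive
  Lon: 42′ + 13.8″ = 42.23000′; 146 + 42.23000/60 = 146.703833
  E → positive

1. -89.28250, 5.70367
2. -29.49649, -0.46464
3. 36.35148, -21.93750
4. -70.40089, 106.23156
5. 1.72039, 146.70383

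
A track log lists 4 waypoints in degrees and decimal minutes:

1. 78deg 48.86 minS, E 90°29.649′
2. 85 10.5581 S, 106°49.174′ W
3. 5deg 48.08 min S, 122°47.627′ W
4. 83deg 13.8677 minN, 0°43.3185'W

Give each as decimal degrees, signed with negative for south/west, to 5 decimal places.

1. -78.81433, 90.49415
2. -85.17597, -106.81957
3. -5.80133, -122.79378
4. 83.23113, -0.72198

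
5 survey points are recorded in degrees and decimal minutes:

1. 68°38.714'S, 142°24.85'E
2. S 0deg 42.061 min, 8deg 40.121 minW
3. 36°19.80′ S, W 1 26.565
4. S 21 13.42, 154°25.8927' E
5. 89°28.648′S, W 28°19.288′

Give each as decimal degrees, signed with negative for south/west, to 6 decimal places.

1. -68.645233, 142.414167
2. -0.701017, -8.668683
3. -36.330000, -1.442750
4. -21.223667, 154.431545
5. -89.477467, -28.321467

Point 1:
  φ: 38.714′ = 0.645233°; total 68.6452333
  hemisphere S, so the sign is −
  Longitude: 24.85′ = 0.414167°; total 142.4141667
  E → positive
Point 2:
  Lat: 0 + 42.061/60 = 0.7010167
  S ⇒ negate
  λ: 40.121′ = 0.668683°; total 8.6686833
  W → negative
Point 3:
  Lat: 36 + 19.8/60 = 36.3300000
  S ⇒ negate
  Lon: 26.565′ = 0.442750°; total 1.4427500
  W ⇒ negate
Point 4:
  Latitude: 13.42′ = 0.223667°; total 21.2236667
  S ⇒ negate
  λ: 154 + 25.8927/60 = 154.4315450
  E ⇒ keep positive
Point 5:
  Latitude: 89 + 28.648/60 = 89.4774667
  S ⇒ negate
  Longitude: 19.288′ = 0.321467°; total 28.3214667
  W → negative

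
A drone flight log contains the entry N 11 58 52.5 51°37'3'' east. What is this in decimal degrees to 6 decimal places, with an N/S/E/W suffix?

11.981250° N, 51.617500° E

Lat: 11° + 58/60 + 52.5/3600 = 11 + 0.966667 + 0.014583 = 11.9812500
λ: 37′ + 3″ = 37.05000′; 51 + 37.05000/60 = 51.6175000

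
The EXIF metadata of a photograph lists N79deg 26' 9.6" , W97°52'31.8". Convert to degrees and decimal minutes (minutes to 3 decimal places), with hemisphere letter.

Lat: 26 + 9.6/60 = 26.16000′
Longitude: 52 + 31.8/60 = 52.53000′

79° 26.160′ N, 97° 52.530′ W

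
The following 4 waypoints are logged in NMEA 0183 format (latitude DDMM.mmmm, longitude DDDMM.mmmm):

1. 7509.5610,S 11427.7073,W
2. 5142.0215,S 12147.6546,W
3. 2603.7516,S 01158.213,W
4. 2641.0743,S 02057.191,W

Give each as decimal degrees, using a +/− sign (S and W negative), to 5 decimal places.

Point 1:
  φ: degrees = first 2 digits = 75, minutes = 9.561; 75 + 9.561/60 = 75.159350
  hemisphere S, so the sign is −
  Longitude: split at 3 digits → 114° and 27.7073′; 114 + 27.7073/60 = 114.461788
  W ⇒ negate
Point 2:
  Latitude: degrees = first 2 digits = 51, minutes = 42.0215; 51 + 42.0215/60 = 51.700358
  S ⇒ negate
  Longitude: degrees = first 3 digits = 121, minutes = 47.6546; 121 + 47.6546/60 = 121.794243
  hemisphere W, so the sign is −
Point 3:
  Latitude: degrees = first 2 digits = 26, minutes = 3.7516; 26 + 3.7516/60 = 26.062527
  S → negative
  Longitude: split at 3 digits → 011° and 58.213′; 11 + 58.213/60 = 11.970217
  hemisphere W, so the sign is −
Point 4:
  Lat: degrees = first 2 digits = 26, minutes = 41.0743; 26 + 41.0743/60 = 26.684572
  S → negative
  Longitude: degrees = first 3 digits = 20, minutes = 57.191; 20 + 57.191/60 = 20.953183
  W ⇒ negate

1. -75.15935, -114.46179
2. -51.70036, -121.79424
3. -26.06253, -11.97022
4. -26.68457, -20.95318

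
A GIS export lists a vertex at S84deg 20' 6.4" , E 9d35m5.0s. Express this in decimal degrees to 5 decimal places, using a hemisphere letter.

Latitude: 84 + 20/60 + 6.4/3600 = 84.335111
Lon: 9 + 35/60 + 5/3600 = 9.584722

84.33511° S, 9.58472° E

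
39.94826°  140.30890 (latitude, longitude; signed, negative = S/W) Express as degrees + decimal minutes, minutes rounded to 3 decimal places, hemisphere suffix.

39° 56.896′ N, 140° 18.534′ E

Lat: 39° + 0.948260 × 60 = 39° 56.89560′
Longitude: 140° + 0.308900 × 60 = 140° 18.53400′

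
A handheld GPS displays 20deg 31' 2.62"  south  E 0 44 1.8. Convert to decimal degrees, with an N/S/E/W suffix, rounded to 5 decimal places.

Lat: 31′ + 2.62″ = 31.04367′; 20 + 31.04367/60 = 20.517394
Lon: 0 + 44/60 + 1.8/3600 = 0.733833

20.51739° S, 0.73383° E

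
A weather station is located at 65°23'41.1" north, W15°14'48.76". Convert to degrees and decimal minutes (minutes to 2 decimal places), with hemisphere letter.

Lat: 23 + 41.1/60 = 23.6850′
Lon: seconds/60 = 0.81267; minutes = 14 + 0.81267 = 14.8127

65° 23.69′ N, 15° 14.81′ W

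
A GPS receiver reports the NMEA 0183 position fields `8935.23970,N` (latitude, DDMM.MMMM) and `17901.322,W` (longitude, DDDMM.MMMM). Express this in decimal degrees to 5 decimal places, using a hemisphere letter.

φ: split at 2 digits → 89° and 35.2397′; 89 + 35.2397/60 = 89.587328
λ: degrees = first 3 digits = 179, minutes = 1.322; 179 + 1.322/60 = 179.022033

89.58733° N, 179.02203° W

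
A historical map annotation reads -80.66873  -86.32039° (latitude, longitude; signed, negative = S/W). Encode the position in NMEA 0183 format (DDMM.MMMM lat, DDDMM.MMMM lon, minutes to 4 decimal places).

8040.1238,S / 08619.2234,W

Latitude is negative → S; |value| = 80.668730
Lat: minutes = (80.668730 − 80) × 60 = 40.123800
Longitude is negative → W; |value| = 86.320390
λ: minutes = (86.320390 − 86) × 60 = 19.223400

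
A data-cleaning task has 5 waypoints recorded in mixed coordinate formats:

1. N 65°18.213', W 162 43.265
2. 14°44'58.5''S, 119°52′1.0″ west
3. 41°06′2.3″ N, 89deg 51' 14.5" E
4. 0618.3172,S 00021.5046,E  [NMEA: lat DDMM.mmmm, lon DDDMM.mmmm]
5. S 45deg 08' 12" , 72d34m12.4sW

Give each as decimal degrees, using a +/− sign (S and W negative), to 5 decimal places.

Point 1:
  Lat: 18.213′ = 0.303550°; total 65.303550
  N ⇒ keep positive
  Longitude: 43.265′ = 0.721083°; total 162.721083
  hemisphere W, so the sign is −
Point 2:
  Latitude: 44′ + 58.5″ = 44.97500′; 14 + 44.97500/60 = 14.749583
  hemisphere S, so the sign is −
  λ: 52′ + 1″ = 52.01667′; 119 + 52.01667/60 = 119.866944
  W → negative
Point 3:
  Lat: 41 + 6/60 + 2.3/3600 = 41.100639
  N ⇒ keep positive
  Lon: 89° + 51/60 + 14.5/3600 = 89 + 0.850000 + 0.004028 = 89.854028
  E → positive
Point 4:
  φ: split at 2 digits → 06° and 18.3172′; 6 + 18.3172/60 = 6.305287
  hemisphere S, so the sign is −
  Longitude: degrees = first 3 digits = 0, minutes = 21.5046; 0 + 21.5046/60 = 0.358410
  E → positive
Point 5:
  φ: 45 + 8/60 + 12/3600 = 45.136667
  S ⇒ negate
  Longitude: 72 + 34/60 + 12.4/3600 = 72.570111
  W ⇒ negate

1. 65.30355, -162.72108
2. -14.74958, -119.86694
3. 41.10064, 89.85403
4. -6.30529, 0.35841
5. -45.13667, -72.57011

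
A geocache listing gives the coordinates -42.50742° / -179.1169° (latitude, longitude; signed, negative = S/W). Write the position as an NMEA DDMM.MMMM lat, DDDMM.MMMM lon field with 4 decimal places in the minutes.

Latitude is negative → S; |value| = 42.507420
φ: minutes = (42.507420 − 42) × 60 = 30.445200
Longitude is negative → W; |value| = 179.116900
λ: minutes = (179.116900 − 179) × 60 = 7.014000

4230.4452,S / 17907.0140,W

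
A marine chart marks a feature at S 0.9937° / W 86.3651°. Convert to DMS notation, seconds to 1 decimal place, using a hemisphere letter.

0°59′37.3″ S, 86°21′54.4″ W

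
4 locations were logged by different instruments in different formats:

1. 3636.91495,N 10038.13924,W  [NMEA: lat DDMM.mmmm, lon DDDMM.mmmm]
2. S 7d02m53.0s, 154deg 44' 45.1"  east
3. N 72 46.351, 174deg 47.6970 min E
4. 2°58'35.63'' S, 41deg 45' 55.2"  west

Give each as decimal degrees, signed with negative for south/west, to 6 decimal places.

1. 36.615249, -100.635654
2. -7.048056, 154.745861
3. 72.772517, 174.794950
4. -2.976564, -41.765333

Point 1:
  Lat: degrees = first 2 digits = 36, minutes = 36.91495; 36 + 36.91495/60 = 36.6152492
  N → positive
  Longitude: degrees = first 3 digits = 100, minutes = 38.13924; 100 + 38.13924/60 = 100.6356540
  W → negative
Point 2:
  Latitude: 7 + 2/60 + 53/3600 = 7.0480556
  S → negative
  Longitude: 154° + 44/60 + 45.1/3600 = 154 + 0.733333 + 0.012528 = 154.7458611
  E ⇒ keep positive
Point 3:
  Lat: 46.351′ = 0.772517°; total 72.7725167
  N → positive
  λ: 47.697′ = 0.794950°; total 174.7949500
  E → positive
Point 4:
  φ: 2 + 58/60 + 35.63/3600 = 2.9765639
  hemisphere S, so the sign is −
  Lon: 45′ + 55.2″ = 45.92000′; 41 + 45.92000/60 = 41.7653333
  hemisphere W, so the sign is −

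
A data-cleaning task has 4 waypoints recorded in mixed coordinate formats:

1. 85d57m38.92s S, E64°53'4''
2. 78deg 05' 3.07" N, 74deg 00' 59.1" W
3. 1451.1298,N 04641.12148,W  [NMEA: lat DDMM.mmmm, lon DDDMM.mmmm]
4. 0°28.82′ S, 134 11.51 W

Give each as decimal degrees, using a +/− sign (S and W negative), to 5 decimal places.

Point 1:
  Lat: 85 + 57/60 + 38.92/3600 = 85.960811
  S ⇒ negate
  Lon: 64 + 53/60 + 4/3600 = 64.884444
  E ⇒ keep positive
Point 2:
  φ: 5′ + 3.07″ = 5.05117′; 78 + 5.05117/60 = 78.084186
  N ⇒ keep positive
  λ: 74° + 0/60 + 59.1/3600 = 74 + 0.000000 + 0.016417 = 74.016417
  W ⇒ negate
Point 3:
  Latitude: degrees = first 2 digits = 14, minutes = 51.1298; 14 + 51.1298/60 = 14.852163
  N → positive
  Longitude: split at 3 digits → 046° and 41.12148′; 46 + 41.12148/60 = 46.685358
  hemisphere W, so the sign is −
Point 4:
  Lat: 0 + 28.82/60 = 0.480333
  S ⇒ negate
  Lon: 134 + 11.51/60 = 134.191833
  W ⇒ negate

1. -85.96081, 64.88444
2. 78.08419, -74.01642
3. 14.85216, -46.68536
4. -0.48033, -134.19183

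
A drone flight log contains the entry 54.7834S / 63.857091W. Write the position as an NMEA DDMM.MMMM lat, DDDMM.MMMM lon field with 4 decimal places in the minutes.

φ: fractional part 0.783400 → 47.004000 minutes
Longitude: fractional part 0.857091 → 51.425460 minutes

5447.0040,S / 06351.4255,W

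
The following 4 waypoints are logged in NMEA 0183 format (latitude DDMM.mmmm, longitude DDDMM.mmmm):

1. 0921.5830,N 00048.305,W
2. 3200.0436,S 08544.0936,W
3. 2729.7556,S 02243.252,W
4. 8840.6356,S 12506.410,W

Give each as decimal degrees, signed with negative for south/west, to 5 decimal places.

Point 1:
  Latitude: split at 2 digits → 09° and 21.583′; 9 + 21.583/60 = 9.359717
  N ⇒ keep positive
  Longitude: split at 3 digits → 000° and 48.305′; 0 + 48.305/60 = 0.805083
  W → negative
Point 2:
  φ: degrees = first 2 digits = 32, minutes = 0.0436; 32 + 0.0436/60 = 32.000727
  S ⇒ negate
  Lon: split at 3 digits → 085° and 44.0936′; 85 + 44.0936/60 = 85.734893
  W ⇒ negate
Point 3:
  Latitude: split at 2 digits → 27° and 29.7556′; 27 + 29.7556/60 = 27.495927
  S ⇒ negate
  Lon: split at 3 digits → 022° and 43.252′; 22 + 43.252/60 = 22.720867
  hemisphere W, so the sign is −
Point 4:
  Latitude: degrees = first 2 digits = 88, minutes = 40.6356; 88 + 40.6356/60 = 88.677260
  S → negative
  Longitude: split at 3 digits → 125° and 6.41′; 125 + 6.41/60 = 125.106833
  W ⇒ negate

1. 9.35972, -0.80508
2. -32.00073, -85.73489
3. -27.49593, -22.72087
4. -88.67726, -125.10683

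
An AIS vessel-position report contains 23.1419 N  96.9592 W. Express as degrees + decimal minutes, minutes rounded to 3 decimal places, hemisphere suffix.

23° 8.514′ N, 96° 57.552′ W

Lat: fractional part 0.141900 → 8.51400 minutes
λ: 96° + 0.959200 × 60 = 96° 57.55200′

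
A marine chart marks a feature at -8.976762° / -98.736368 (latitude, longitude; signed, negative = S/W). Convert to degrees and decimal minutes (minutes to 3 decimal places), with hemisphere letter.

Latitude is negative → S; |value| = 8.976762
Latitude: minutes = (8.976762 − 8) × 60 = 58.60572
Longitude is negative → W; |value| = 98.736368
λ: minutes = (98.736368 − 98) × 60 = 44.18208

8° 58.606′ S, 98° 44.182′ W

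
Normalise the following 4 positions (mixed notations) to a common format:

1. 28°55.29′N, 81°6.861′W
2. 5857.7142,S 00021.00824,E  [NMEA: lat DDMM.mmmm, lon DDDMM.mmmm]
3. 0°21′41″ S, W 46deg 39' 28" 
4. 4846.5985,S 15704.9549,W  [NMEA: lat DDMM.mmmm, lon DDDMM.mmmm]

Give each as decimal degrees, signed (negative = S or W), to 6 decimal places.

1. 28.921500, -81.114350
2. -58.961903, 0.350137
3. -0.361389, -46.657778
4. -48.776642, -157.082582

Point 1:
  Latitude: 28 + 55.29/60 = 28.9215000
  N ⇒ keep positive
  Longitude: 6.861′ = 0.114350°; total 81.1143500
  W ⇒ negate
Point 2:
  φ: degrees = first 2 digits = 58, minutes = 57.7142; 58 + 57.7142/60 = 58.9619033
  S ⇒ negate
  λ: split at 3 digits → 000° and 21.00824′; 0 + 21.00824/60 = 0.3501373
  E → positive
Point 3:
  Lat: 0 + 21/60 + 41/3600 = 0.3613889
  hemisphere S, so the sign is −
  Longitude: 46° + 39/60 + 28/3600 = 46 + 0.650000 + 0.007778 = 46.6577778
  hemisphere W, so the sign is −
Point 4:
  φ: degrees = first 2 digits = 48, minutes = 46.5985; 48 + 46.5985/60 = 48.7766417
  S → negative
  λ: split at 3 digits → 157° and 4.9549′; 157 + 4.9549/60 = 157.0825817
  W ⇒ negate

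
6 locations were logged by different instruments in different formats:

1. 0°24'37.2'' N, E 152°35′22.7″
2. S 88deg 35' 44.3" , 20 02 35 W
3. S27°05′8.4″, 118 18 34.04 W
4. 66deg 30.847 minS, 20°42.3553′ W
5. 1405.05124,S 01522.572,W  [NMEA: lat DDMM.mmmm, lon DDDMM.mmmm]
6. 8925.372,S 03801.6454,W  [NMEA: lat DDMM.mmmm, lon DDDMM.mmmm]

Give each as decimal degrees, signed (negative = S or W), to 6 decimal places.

Point 1:
  Lat: 24′ + 37.2″ = 24.62000′; 0 + 24.62000/60 = 0.4103333
  N → positive
  λ: 152° + 35/60 + 22.7/3600 = 152 + 0.583333 + 0.006306 = 152.5896389
  E → positive
Point 2:
  Lat: 88° + 35/60 + 44.3/3600 = 88 + 0.583333 + 0.012306 = 88.5956389
  hemisphere S, so the sign is −
  Longitude: 2′ + 35″ = 2.58333′; 20 + 2.58333/60 = 20.0430556
  W ⇒ negate
Point 3:
  Lat: 27° + 5/60 + 8.4/3600 = 27 + 0.083333 + 0.002333 = 27.0856667
  S ⇒ negate
  Lon: 118 + 18/60 + 34.04/3600 = 118.3094556
  hemisphere W, so the sign is −
Point 4:
  φ: 30.847′ = 0.514117°; total 66.5141167
  hemisphere S, so the sign is −
  λ: 42.3553′ = 0.705922°; total 20.7059217
  W → negative
Point 5:
  Latitude: split at 2 digits → 14° and 5.05124′; 14 + 5.05124/60 = 14.0841873
  S → negative
  λ: degrees = first 3 digits = 15, minutes = 22.572; 15 + 22.572/60 = 15.3762000
  W ⇒ negate
Point 6:
  Lat: split at 2 digits → 89° and 25.372′; 89 + 25.372/60 = 89.4228667
  S → negative
  λ: degrees = first 3 digits = 38, minutes = 1.6454; 38 + 1.6454/60 = 38.0274233
  W ⇒ negate

1. 0.410333, 152.589639
2. -88.595639, -20.043056
3. -27.085667, -118.309456
4. -66.514117, -20.705922
5. -14.084187, -15.376200
6. -89.422867, -38.027423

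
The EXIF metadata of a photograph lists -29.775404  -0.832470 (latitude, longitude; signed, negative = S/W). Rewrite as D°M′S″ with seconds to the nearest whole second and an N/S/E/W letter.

29°46′31″ S, 0°49′57″ W

Latitude is negative → S; |value| = 29.775404
Lat: 0.775404 × 60 = 46.52424′ → 46′, remainder × 60 = 31.45″
Longitude is negative → W; |value| = 0.832470
λ: 0.832470° → 49.94820′; 0.94820 × 60 = 56.89″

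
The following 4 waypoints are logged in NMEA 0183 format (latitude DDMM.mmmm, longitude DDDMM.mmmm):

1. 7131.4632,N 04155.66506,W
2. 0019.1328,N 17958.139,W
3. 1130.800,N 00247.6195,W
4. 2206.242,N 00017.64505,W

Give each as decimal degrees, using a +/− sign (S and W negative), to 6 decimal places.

Point 1:
  Latitude: degrees = first 2 digits = 71, minutes = 31.4632; 71 + 31.4632/60 = 71.5243867
  N ⇒ keep positive
  Lon: split at 3 digits → 041° and 55.66506′; 41 + 55.66506/60 = 41.9277510
  W → negative
Point 2:
  Latitude: split at 2 digits → 00° and 19.1328′; 0 + 19.1328/60 = 0.3188800
  N → positive
  Lon: split at 3 digits → 179° and 58.139′; 179 + 58.139/60 = 179.9689833
  W → negative
Point 3:
  φ: degrees = first 2 digits = 11, minutes = 30.8; 11 + 30.8/60 = 11.5133333
  N → positive
  Longitude: split at 3 digits → 002° and 47.6195′; 2 + 47.6195/60 = 2.7936583
  W ⇒ negate
Point 4:
  Lat: degrees = first 2 digits = 22, minutes = 6.242; 22 + 6.242/60 = 22.1040333
  N ⇒ keep positive
  Longitude: degrees = first 3 digits = 0, minutes = 17.64505; 0 + 17.64505/60 = 0.2940842
  W ⇒ negate

1. 71.524387, -41.927751
2. 0.318880, -179.968983
3. 11.513333, -2.793658
4. 22.104033, -0.294084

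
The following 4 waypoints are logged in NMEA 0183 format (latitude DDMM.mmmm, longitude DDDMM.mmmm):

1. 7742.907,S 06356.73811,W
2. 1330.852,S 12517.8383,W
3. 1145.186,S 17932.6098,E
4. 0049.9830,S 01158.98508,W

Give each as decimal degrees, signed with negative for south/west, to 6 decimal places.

Point 1:
  Latitude: degrees = first 2 digits = 77, minutes = 42.907; 77 + 42.907/60 = 77.7151167
  hemisphere S, so the sign is −
  Lon: degrees = first 3 digits = 63, minutes = 56.73811; 63 + 56.73811/60 = 63.9456352
  W → negative
Point 2:
  Lat: split at 2 digits → 13° and 30.852′; 13 + 30.852/60 = 13.5142000
  S → negative
  Longitude: split at 3 digits → 125° and 17.8383′; 125 + 17.8383/60 = 125.2973050
  W ⇒ negate
Point 3:
  Latitude: split at 2 digits → 11° and 45.186′; 11 + 45.186/60 = 11.7531000
  S → negative
  Lon: degrees = first 3 digits = 179, minutes = 32.6098; 179 + 32.6098/60 = 179.5434967
  E → positive
Point 4:
  Latitude: split at 2 digits → 00° and 49.983′; 0 + 49.983/60 = 0.8330500
  hemisphere S, so the sign is −
  λ: split at 3 digits → 011° and 58.98508′; 11 + 58.98508/60 = 11.9830847
  W → negative

1. -77.715117, -63.945635
2. -13.514200, -125.297305
3. -11.753100, 179.543497
4. -0.833050, -11.983085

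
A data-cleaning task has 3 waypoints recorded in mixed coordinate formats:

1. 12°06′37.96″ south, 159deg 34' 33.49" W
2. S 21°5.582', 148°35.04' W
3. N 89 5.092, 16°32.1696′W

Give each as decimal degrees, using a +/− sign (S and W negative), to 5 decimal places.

1. -12.11054, -159.57597
2. -21.09303, -148.58400
3. 89.08487, -16.53616

Point 1:
  Latitude: 6′ + 37.96″ = 6.63267′; 12 + 6.63267/60 = 12.110544
  hemisphere S, so the sign is −
  λ: 159° + 34/60 + 33.49/3600 = 159 + 0.566667 + 0.009303 = 159.575969
  W → negative
Point 2:
  φ: 21 + 5.582/60 = 21.093033
  S → negative
  Longitude: 148 + 35.04/60 = 148.584000
  W ⇒ negate
Point 3:
  Lat: 89 + 5.092/60 = 89.084867
  N → positive
  Lon: 32.1696′ = 0.536160°; total 16.536160
  W → negative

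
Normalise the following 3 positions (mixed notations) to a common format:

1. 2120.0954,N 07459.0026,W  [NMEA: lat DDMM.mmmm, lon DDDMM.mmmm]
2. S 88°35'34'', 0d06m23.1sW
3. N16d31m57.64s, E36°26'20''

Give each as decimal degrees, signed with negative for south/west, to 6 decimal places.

Point 1:
  φ: split at 2 digits → 21° and 20.0954′; 21 + 20.0954/60 = 21.3349233
  N ⇒ keep positive
  Lon: split at 3 digits → 074° and 59.0026′; 74 + 59.0026/60 = 74.9833767
  W → negative
Point 2:
  Lat: 88 + 35/60 + 34/3600 = 88.5927778
  S ⇒ negate
  Longitude: 6′ + 23.1″ = 6.38500′; 0 + 6.38500/60 = 0.1064167
  W ⇒ negate
Point 3:
  Latitude: 16° + 31/60 + 57.64/3600 = 16 + 0.516667 + 0.016011 = 16.5326778
  N → positive
  Lon: 26′ + 20″ = 26.33333′; 36 + 26.33333/60 = 36.4388889
  E ⇒ keep positive

1. 21.334923, -74.983377
2. -88.592778, -0.106417
3. 16.532678, 36.438889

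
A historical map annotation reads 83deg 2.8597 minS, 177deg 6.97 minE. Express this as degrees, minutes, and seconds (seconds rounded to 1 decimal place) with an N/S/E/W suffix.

83°02′51.6″ S, 177°06′58.2″ E

Lat: fractional minutes 0.85970 × 60 = 51.582″
Longitude: fractional minutes 0.97000 × 60 = 58.200″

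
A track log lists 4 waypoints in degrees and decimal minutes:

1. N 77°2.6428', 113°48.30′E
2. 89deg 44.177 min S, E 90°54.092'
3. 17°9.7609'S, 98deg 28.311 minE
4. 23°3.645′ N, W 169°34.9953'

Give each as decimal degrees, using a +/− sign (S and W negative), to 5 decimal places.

Point 1:
  φ: 2.6428′ = 0.044047°; total 77.044047
  N → positive
  λ: 48.3′ = 0.805000°; total 113.805000
  E ⇒ keep positive
Point 2:
  φ: 89 + 44.177/60 = 89.736283
  S ⇒ negate
  Longitude: 54.092′ = 0.901533°; total 90.901533
  E ⇒ keep positive
Point 3:
  Latitude: 9.7609′ = 0.162682°; total 17.162682
  S → negative
  Lon: 98 + 28.311/60 = 98.471850
  E → positive
Point 4:
  Latitude: 3.645′ = 0.060750°; total 23.060750
  N ⇒ keep positive
  Longitude: 34.9953′ = 0.583255°; total 169.583255
  W ⇒ negate

1. 77.04405, 113.80500
2. -89.73628, 90.90153
3. -17.16268, 98.47185
4. 23.06075, -169.58326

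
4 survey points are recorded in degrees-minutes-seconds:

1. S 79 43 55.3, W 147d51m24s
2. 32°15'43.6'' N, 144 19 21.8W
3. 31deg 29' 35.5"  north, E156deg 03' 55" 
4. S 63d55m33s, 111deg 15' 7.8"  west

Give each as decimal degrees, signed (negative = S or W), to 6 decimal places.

1. -79.732028, -147.856667
2. 32.262111, -144.322722
3. 31.493194, 156.065278
4. -63.925833, -111.252167

Point 1:
  Latitude: 79° + 43/60 + 55.3/3600 = 79 + 0.716667 + 0.015361 = 79.7320278
  hemisphere S, so the sign is −
  Lon: 147 + 51/60 + 24/3600 = 147.8566667
  W → negative
Point 2:
  Latitude: 32 + 15/60 + 43.6/3600 = 32.2621111
  N ⇒ keep positive
  Lon: 144 + 19/60 + 21.8/3600 = 144.3227222
  W → negative
Point 3:
  Lat: 31° + 29/60 + 35.5/3600 = 31 + 0.483333 + 0.009861 = 31.4931944
  N ⇒ keep positive
  Longitude: 156° + 3/60 + 55/3600 = 156 + 0.050000 + 0.015278 = 156.0652778
  E ⇒ keep positive
Point 4:
  φ: 63° + 55/60 + 33/3600 = 63 + 0.916667 + 0.009167 = 63.9258333
  S ⇒ negate
  λ: 111° + 15/60 + 7.8/3600 = 111 + 0.250000 + 0.002167 = 111.2521667
  W ⇒ negate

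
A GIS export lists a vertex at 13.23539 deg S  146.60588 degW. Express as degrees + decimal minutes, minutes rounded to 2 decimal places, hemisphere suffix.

Latitude: minutes = (13.235390 − 13) × 60 = 14.1234
Lon: 146° + 0.605880 × 60 = 146° 36.3528′

13° 14.12′ S, 146° 36.35′ W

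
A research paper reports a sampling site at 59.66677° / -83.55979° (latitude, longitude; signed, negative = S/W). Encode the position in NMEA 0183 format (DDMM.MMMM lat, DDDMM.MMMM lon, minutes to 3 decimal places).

5940.006,N / 08333.587,W

Latitude: minutes = (59.666770 − 59) × 60 = 40.00620
Longitude is negative → W; |value| = 83.559790
Lon: fractional part 0.559790 → 33.58740 minutes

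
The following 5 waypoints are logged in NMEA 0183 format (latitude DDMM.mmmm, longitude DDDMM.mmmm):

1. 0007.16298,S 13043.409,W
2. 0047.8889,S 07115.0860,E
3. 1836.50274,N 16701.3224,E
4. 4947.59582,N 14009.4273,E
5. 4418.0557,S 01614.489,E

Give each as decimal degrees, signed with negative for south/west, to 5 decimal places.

Point 1:
  Lat: degrees = first 2 digits = 0, minutes = 7.16298; 0 + 7.16298/60 = 0.119383
  hemisphere S, so the sign is −
  λ: degrees = first 3 digits = 130, minutes = 43.409; 130 + 43.409/60 = 130.723483
  W ⇒ negate
Point 2:
  Lat: split at 2 digits → 00° and 47.8889′; 0 + 47.8889/60 = 0.798148
  S ⇒ negate
  Lon: split at 3 digits → 071° and 15.086′; 71 + 15.086/60 = 71.251433
  E → positive
Point 3:
  φ: degrees = first 2 digits = 18, minutes = 36.50274; 18 + 36.50274/60 = 18.608379
  N → positive
  λ: split at 3 digits → 167° and 1.3224′; 167 + 1.3224/60 = 167.022040
  E ⇒ keep positive
Point 4:
  φ: degrees = first 2 digits = 49, minutes = 47.59582; 49 + 47.59582/60 = 49.793264
  N → positive
  Longitude: degrees = first 3 digits = 140, minutes = 9.4273; 140 + 9.4273/60 = 140.157122
  E ⇒ keep positive
Point 5:
  φ: split at 2 digits → 44° and 18.0557′; 44 + 18.0557/60 = 44.300928
  S ⇒ negate
  λ: split at 3 digits → 016° and 14.489′; 16 + 14.489/60 = 16.241483
  E → positive

1. -0.11938, -130.72348
2. -0.79815, 71.25143
3. 18.60838, 167.02204
4. 49.79326, 140.15712
5. -44.30093, 16.24148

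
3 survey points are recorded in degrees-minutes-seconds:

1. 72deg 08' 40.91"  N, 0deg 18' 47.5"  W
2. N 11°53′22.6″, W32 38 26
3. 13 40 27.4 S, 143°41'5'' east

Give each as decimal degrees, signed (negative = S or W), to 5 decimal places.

Point 1:
  φ: 72 + 8/60 + 40.91/3600 = 72.144697
  N ⇒ keep positive
  Longitude: 18′ + 47.5″ = 18.79167′; 0 + 18.79167/60 = 0.313194
  hemisphere W, so the sign is −
Point 2:
  Latitude: 53′ + 22.6″ = 53.37667′; 11 + 53.37667/60 = 11.889611
  N ⇒ keep positive
  Lon: 32 + 38/60 + 26/3600 = 32.640556
  W → negative
Point 3:
  Lat: 13° + 40/60 + 27.4/3600 = 13 + 0.666667 + 0.007611 = 13.674278
  S → negative
  λ: 41′ + 5″ = 41.08333′; 143 + 41.08333/60 = 143.684722
  E → positive

1. 72.14470, -0.31319
2. 11.88961, -32.64056
3. -13.67428, 143.68472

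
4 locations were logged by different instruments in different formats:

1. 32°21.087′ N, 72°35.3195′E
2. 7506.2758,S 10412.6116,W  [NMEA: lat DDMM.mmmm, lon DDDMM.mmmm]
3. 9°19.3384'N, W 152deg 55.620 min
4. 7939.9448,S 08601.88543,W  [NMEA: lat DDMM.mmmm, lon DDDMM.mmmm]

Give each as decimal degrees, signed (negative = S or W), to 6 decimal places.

1. 32.351450, 72.588658
2. -75.104597, -104.210193
3. 9.322307, -152.927000
4. -79.665747, -86.031424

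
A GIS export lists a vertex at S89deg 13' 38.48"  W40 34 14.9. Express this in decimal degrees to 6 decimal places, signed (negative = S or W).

Lat: 13′ + 38.48″ = 13.64133′; 89 + 13.64133/60 = 89.2273556
hemisphere S, so the sign is −
Lon: 40 + 34/60 + 14.9/3600 = 40.5708056
W → negative

-89.227356, -40.570806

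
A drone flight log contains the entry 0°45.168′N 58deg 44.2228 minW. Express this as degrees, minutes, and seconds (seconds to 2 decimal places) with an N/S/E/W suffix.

φ: fractional minutes 0.16800 × 60 = 10.0800″
Lon: 44.22280′ → 44′ and 0.22280 × 60 = 13.3680″

0°45′10.08″ N, 58°44′13.37″ W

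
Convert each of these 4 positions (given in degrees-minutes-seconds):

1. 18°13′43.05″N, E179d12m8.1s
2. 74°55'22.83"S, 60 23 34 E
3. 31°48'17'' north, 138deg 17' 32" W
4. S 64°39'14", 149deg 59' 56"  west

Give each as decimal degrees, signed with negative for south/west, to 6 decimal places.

Point 1:
  φ: 18 + 13/60 + 43.05/3600 = 18.2286250
  N ⇒ keep positive
  Lon: 179 + 12/60 + 8.1/3600 = 179.2022500
  E → positive
Point 2:
  φ: 74 + 55/60 + 22.83/3600 = 74.9230083
  S → negative
  λ: 60° + 23/60 + 34/3600 = 60 + 0.383333 + 0.009444 = 60.3927778
  E ⇒ keep positive
Point 3:
  Latitude: 31° + 48/60 + 17/3600 = 31 + 0.800000 + 0.004722 = 31.8047222
  N → positive
  λ: 17′ + 32″ = 17.53333′; 138 + 17.53333/60 = 138.2922222
  W ⇒ negate
Point 4:
  Latitude: 64° + 39/60 + 14/3600 = 64 + 0.650000 + 0.003889 = 64.6538889
  hemisphere S, so the sign is −
  λ: 59′ + 56″ = 59.93333′; 149 + 59.93333/60 = 149.9988889
  W ⇒ negate

1. 18.228625, 179.202250
2. -74.923008, 60.392778
3. 31.804722, -138.292222
4. -64.653889, -149.998889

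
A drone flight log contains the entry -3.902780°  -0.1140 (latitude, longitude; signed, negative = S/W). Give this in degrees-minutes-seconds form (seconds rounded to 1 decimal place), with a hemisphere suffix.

Latitude is negative → S; |value| = 3.902780
Lat: 0.902780° → 54.16680′; 0.16680 × 60 = 10.008″
Longitude is negative → W; |value| = 0.114000
λ: 0.114000° → 6.84000′; 0.84000 × 60 = 50.400″

3°54′10.0″ S, 0°06′50.4″ W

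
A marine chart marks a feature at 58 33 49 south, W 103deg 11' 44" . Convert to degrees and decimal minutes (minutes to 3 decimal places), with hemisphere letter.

58° 33.817′ S, 103° 11.733′ W

Latitude: 33 + 49/60 = 33.81667′
Lon: 11 + 44/60 = 11.73333′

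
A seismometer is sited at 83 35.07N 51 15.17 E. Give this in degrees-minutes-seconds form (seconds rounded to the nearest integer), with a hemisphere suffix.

83°35′4″ N, 51°15′10″ E

Latitude: fractional minutes 0.07000 × 60 = 4.20″
Longitude: fractional minutes 0.17000 × 60 = 10.20″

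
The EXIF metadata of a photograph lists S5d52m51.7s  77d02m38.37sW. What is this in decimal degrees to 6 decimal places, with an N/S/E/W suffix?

5.881028° S, 77.043992° W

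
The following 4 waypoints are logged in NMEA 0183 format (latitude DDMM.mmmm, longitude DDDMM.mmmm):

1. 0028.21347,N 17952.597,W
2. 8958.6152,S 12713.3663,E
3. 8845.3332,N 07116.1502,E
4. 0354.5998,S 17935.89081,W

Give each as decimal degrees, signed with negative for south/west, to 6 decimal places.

1. 0.470225, -179.876617
2. -89.976920, 127.222772
3. 88.755553, 71.269170
4. -3.909997, -179.598180

Point 1:
  Latitude: degrees = first 2 digits = 0, minutes = 28.21347; 0 + 28.21347/60 = 0.4702245
  N ⇒ keep positive
  λ: degrees = first 3 digits = 179, minutes = 52.597; 179 + 52.597/60 = 179.8766167
  hemisphere W, so the sign is −
Point 2:
  Latitude: split at 2 digits → 89° and 58.6152′; 89 + 58.6152/60 = 89.9769200
  S → negative
  Longitude: split at 3 digits → 127° and 13.3663′; 127 + 13.3663/60 = 127.2227717
  E ⇒ keep positive
Point 3:
  Latitude: degrees = first 2 digits = 88, minutes = 45.3332; 88 + 45.3332/60 = 88.7555533
  N ⇒ keep positive
  Lon: split at 3 digits → 071° and 16.1502′; 71 + 16.1502/60 = 71.2691700
  E ⇒ keep positive
Point 4:
  φ: split at 2 digits → 03° and 54.5998′; 3 + 54.5998/60 = 3.9099967
  S ⇒ negate
  Lon: degrees = first 3 digits = 179, minutes = 35.89081; 179 + 35.89081/60 = 179.5981802
  W ⇒ negate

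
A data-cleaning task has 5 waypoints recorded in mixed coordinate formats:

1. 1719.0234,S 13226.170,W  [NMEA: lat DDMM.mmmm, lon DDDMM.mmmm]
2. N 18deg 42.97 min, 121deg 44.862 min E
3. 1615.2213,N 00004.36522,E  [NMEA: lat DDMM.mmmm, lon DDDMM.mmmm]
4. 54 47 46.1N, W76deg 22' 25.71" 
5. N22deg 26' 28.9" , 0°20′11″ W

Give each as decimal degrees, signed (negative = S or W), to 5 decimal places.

Point 1:
  φ: split at 2 digits → 17° and 19.0234′; 17 + 19.0234/60 = 17.317057
  S ⇒ negate
  λ: degrees = first 3 digits = 132, minutes = 26.17; 132 + 26.17/60 = 132.436167
  hemisphere W, so the sign is −
Point 2:
  Latitude: 42.97′ = 0.716167°; total 18.716167
  N → positive
  Lon: 121 + 44.862/60 = 121.747700
  E ⇒ keep positive
Point 3:
  Latitude: split at 2 digits → 16° and 15.2213′; 16 + 15.2213/60 = 16.253688
  N → positive
  Longitude: degrees = first 3 digits = 0, minutes = 4.36522; 0 + 4.36522/60 = 0.072754
  E ⇒ keep positive
Point 4:
  Latitude: 54° + 47/60 + 46.1/3600 = 54 + 0.783333 + 0.012806 = 54.796139
  N ⇒ keep positive
  Longitude: 76 + 22/60 + 25.71/3600 = 76.373808
  W ⇒ negate
Point 5:
  Latitude: 22 + 26/60 + 28.9/3600 = 22.441361
  N → positive
  Lon: 20′ + 11″ = 20.18333′; 0 + 20.18333/60 = 0.336389
  hemisphere W, so the sign is −

1. -17.31706, -132.43617
2. 18.71617, 121.74770
3. 16.25369, 0.07275
4. 54.79614, -76.37381
5. 22.44136, -0.33639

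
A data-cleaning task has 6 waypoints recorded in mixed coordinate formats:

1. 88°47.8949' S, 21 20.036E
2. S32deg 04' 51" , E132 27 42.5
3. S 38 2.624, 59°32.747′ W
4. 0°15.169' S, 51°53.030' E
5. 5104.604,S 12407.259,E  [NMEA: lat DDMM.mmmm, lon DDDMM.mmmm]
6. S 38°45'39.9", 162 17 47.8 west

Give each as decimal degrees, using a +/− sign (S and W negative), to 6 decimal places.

Point 1:
  Latitude: 88 + 47.8949/60 = 88.7982483
  hemisphere S, so the sign is −
  Lon: 20.036′ = 0.333933°; total 21.3339333
  E ⇒ keep positive
Point 2:
  φ: 4′ + 51″ = 4.85000′; 32 + 4.85000/60 = 32.0808333
  S ⇒ negate
  λ: 132 + 27/60 + 42.5/3600 = 132.4618056
  E → positive
Point 3:
  φ: 38 + 2.624/60 = 38.0437333
  S ⇒ negate
  λ: 32.747′ = 0.545783°; total 59.5457833
  hemisphere W, so the sign is −
Point 4:
  Lat: 0 + 15.169/60 = 0.2528167
  hemisphere S, so the sign is −
  Lon: 53.03′ = 0.883833°; total 51.8838333
  E ⇒ keep positive
Point 5:
  Lat: split at 2 digits → 51° and 4.604′; 51 + 4.604/60 = 51.0767333
  hemisphere S, so the sign is −
  Longitude: split at 3 digits → 124° and 7.259′; 124 + 7.259/60 = 124.1209833
  E ⇒ keep positive
Point 6:
  φ: 38° + 45/60 + 39.9/3600 = 38 + 0.750000 + 0.011083 = 38.7610833
  S → negative
  Longitude: 162° + 17/60 + 47.8/3600 = 162 + 0.283333 + 0.013278 = 162.2966111
  W → negative

1. -88.798248, 21.333933
2. -32.080833, 132.461806
3. -38.043733, -59.545783
4. -0.252817, 51.883833
5. -51.076733, 124.120983
6. -38.761083, -162.296611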